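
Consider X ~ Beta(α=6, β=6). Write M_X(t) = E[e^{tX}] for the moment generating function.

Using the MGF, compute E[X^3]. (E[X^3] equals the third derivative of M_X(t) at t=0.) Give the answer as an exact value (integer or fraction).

E[X^3] = D^3[M](0) = 2/13

M_X(t) = ₁F₁(6; 12; t)
D^3[M](t) = 2*₁F₁(9; 15; t)/13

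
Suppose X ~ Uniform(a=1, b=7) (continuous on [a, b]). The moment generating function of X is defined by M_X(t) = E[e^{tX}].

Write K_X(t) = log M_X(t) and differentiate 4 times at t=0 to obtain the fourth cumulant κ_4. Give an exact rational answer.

M_X(t) = (e^(7*t) - e^(t))/(6*t)
K_X(t) = log M_X(t) = -log(t) + log(e^(7*t) - e^(t)) - log(6)

κ_4 = D^4[K](0) = -54/5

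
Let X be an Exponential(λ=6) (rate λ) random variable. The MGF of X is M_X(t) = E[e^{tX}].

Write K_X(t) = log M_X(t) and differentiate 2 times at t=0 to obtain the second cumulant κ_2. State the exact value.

κ_2 = K^(2)(0) = 1/36

M_X(t) = 6/(6 - t)
K_X(t) = log M_X(t) = -log(6 - t) + log(6)
K^(2)(t) = 1/(t^2 - 12*t + 36)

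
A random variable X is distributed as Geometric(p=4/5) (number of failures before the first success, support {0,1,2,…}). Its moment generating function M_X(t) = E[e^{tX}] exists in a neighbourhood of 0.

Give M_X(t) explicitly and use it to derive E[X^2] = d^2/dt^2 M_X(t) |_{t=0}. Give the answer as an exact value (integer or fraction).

E[X^2] = M′′(0) = 3/8

M_X(t) = 4/(5*(1 - e^(t)/5))
M′(t) = 4*e^(t)/(e^(2*t) - 10*e^(t) + 25)
M′′(t) = (-4*e^(2*t) - 20*e^(t))/(e^(3*t) - 15*e^(2*t) + 75*e^(t) - 125)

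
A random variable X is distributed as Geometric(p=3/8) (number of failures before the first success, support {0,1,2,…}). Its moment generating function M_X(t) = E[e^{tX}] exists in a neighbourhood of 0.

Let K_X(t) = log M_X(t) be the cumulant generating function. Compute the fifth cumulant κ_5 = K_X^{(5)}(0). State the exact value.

κ_5 = K^(5)(0) = 84760/81

M_X(t) = 3/(8*(1 - 5*e^(t)/8))
K_X(t) = log M_X(t) = -log(1 - 5*e^(t)/8) - 3*log(2) + log(3)
K^(5)(t) = (-5000*e^(4*t) - 88000*e^(3*t) - 140800*e^(2*t) - 20480*e^(t))/(3125*e^(5*t) - 25000*e^(4*t) + 80000*e^(3*t) - 128000*e^(2*t) + 102400*e^(t) - 32768)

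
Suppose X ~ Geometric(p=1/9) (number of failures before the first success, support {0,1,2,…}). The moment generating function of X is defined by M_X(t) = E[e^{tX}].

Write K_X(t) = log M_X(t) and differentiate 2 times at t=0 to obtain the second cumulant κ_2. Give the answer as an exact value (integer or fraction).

M_X(t) = 1/(9*(1 - 8*e^(t)/9))
K_X(t) = log M_X(t) = -log(1 - 8*e^(t)/9) - 2*log(3)
K′(t) = -8*e^(t)/(8*e^(t) - 9)
K′′(t) = 72*e^(t)/(64*e^(2*t) - 144*e^(t) + 81)

κ_2 = K′′(0) = 72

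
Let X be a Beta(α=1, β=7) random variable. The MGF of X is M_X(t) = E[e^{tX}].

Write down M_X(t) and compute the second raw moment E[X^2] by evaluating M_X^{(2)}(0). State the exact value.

E[X^2] = D^2[M](0) = 1/36

M_X(t) = ₁F₁(1; 8; t)
D^2[M](t) = ₁F₁(3; 10; t)/36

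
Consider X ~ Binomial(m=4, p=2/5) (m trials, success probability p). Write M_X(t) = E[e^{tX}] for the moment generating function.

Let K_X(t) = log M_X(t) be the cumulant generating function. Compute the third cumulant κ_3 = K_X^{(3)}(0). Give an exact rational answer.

κ_3 = K^(3)(0) = 24/125

M_X(t) = (2*e^(t)/5 + 3/5)^4
K_X(t) = log M_X(t) = 4*log(2*e^(t)/5 + 3/5)
K^(3)(t) = (-48*e^(2*t) + 72*e^(t))/(8*e^(3*t) + 36*e^(2*t) + 54*e^(t) + 27)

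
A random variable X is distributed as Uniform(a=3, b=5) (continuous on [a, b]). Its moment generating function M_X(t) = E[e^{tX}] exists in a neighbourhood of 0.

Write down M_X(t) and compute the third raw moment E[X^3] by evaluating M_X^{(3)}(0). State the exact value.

E[X^3] = M^(3)(0) = 68

M_X(t) = (e^(5*t) - e^(3*t))/(2*t)
M^(3)(t) = (125*t^3*e^(5*t) - 27*t^3*e^(3*t) - 75*t^2*e^(5*t) + 27*t^2*e^(3*t) + 30*t*e^(5*t) - 18*t*e^(3*t) - 6*e^(5*t) + 6*e^(3*t))/(2*t^4)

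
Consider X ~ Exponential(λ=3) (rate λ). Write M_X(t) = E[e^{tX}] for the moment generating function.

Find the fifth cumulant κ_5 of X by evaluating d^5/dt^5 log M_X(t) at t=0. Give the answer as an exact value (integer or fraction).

M_X(t) = 3/(3 - t)
K_X(t) = log M_X(t) = -log(3 - t) + log(3)
dK/dt = -1/(t - 3)
d^2K/dt^2 = 1/(t^2 - 6*t + 9)
d^3K/dt^3 = -2/(t^3 - 9*t^2 + 27*t - 27)
d^4K/dt^4 = 6/(t^4 - 12*t^3 + 54*t^2 - 108*t + 81)
d^5K/dt^5 = -24/(t^5 - 15*t^4 + 90*t^3 - 270*t^2 + 405*t - 243)

κ_5 = d^5K/dt^5 |_{t=0} = 8/81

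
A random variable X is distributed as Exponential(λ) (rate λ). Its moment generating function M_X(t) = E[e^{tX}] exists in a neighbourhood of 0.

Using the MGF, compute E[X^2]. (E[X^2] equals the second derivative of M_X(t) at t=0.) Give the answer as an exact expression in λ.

E[X^2] = M^(2)(0) = 2/λ^2

M_X(t) = λ/(λ - t)
M^(2)(t) = -2*λ/(-λ^3 + 3*λ^2*t - 3*λ*t^2 + t^3)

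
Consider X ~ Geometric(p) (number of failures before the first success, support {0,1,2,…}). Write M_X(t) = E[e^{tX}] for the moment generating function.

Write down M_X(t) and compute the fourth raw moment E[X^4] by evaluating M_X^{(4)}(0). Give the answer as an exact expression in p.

E[X^4] = d^4M/dt^4 |_{t=0} = 1 - 15/p + 50/p^2 - 60/p^3 + 24/p^4

M_X(t) = p/(-(1 - p)*e^(t) + 1)
dM/dt = (-p^2*e^(t) + p*e^(t))/(p^2*e^(2*t) - 2*p*e^(2*t) + 2*p*e^(t) + e^(2*t) - 2*e^(t) + 1)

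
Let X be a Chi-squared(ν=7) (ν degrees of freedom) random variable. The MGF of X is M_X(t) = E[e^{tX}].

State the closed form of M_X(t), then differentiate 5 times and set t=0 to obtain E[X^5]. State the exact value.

M_X(t) = (1 - 2*t)^(-7/2)

E[X^5] = M^(5)(0) = 135135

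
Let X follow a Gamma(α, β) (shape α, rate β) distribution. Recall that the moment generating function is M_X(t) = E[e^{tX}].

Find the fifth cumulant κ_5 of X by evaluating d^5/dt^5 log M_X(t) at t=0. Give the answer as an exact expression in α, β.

M_X(t) = (β/(β - t))^α
K_X(t) = log M_X(t) = α*(log(β) - log(β - t))
dK/dt = -α/(-β + t)
d^2K/dt^2 = α/(β^2 - 2*β*t + t^2)
d^3K/dt^3 = -2*α/(-β^3 + 3*β^2*t - 3*β*t^2 + t^3)
d^4K/dt^4 = 6*α/(β^4 - 4*β^3*t + 6*β^2*t^2 - 4*β*t^3 + t^4)
d^5K/dt^5 = -24*α/(-β^5 + 5*β^4*t - 10*β^3*t^2 + 10*β^2*t^3 - 5*β*t^4 + t^5)

κ_5 = d^5K/dt^5 |_{t=0} = 24*α/β^5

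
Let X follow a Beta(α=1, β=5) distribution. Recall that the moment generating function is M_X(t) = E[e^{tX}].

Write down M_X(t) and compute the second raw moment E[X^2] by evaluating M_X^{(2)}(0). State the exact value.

E[X^2] = D^2[M](0) = 1/21

M_X(t) = ₁F₁(1; 6; t)
D^2[M](t) = ₁F₁(3; 8; t)/21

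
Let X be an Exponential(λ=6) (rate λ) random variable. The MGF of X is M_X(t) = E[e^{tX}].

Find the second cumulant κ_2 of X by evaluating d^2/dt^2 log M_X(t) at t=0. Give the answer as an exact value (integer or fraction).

M_X(t) = 6/(6 - t)
K_X(t) = log M_X(t) = -log(6 - t) + log(6)
dK/dt = -1/(t - 6)
d^2K/dt^2 = 1/(t^2 - 12*t + 36)

κ_2 = d^2K/dt^2 |_{t=0} = 1/36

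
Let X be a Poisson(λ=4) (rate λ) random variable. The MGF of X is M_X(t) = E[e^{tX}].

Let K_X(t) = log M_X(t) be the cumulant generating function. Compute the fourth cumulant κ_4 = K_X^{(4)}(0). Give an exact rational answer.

M_X(t) = e^(4*e^(t) - 4)
K_X(t) = log M_X(t) = 4*e^(t) - 4
K′(t) = 4*e^(t)
K′′(t) = 4*e^(t)
K′′′(t) = 4*e^(t)
K′′′′(t) = 4*e^(t)

κ_4 = K′′′′(0) = 4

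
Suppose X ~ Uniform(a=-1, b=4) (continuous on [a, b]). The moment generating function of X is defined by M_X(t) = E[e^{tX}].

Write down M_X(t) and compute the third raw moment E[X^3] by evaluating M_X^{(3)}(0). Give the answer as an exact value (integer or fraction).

E[X^3] = D^3[M](0) = 51/4

M_X(t) = (e^(4*t) - e^(-t))/(5*t)
D^3[M](t) = (64*t^3*e^(5*t) + t^3 - 48*t^2*e^(5*t) + 3*t^2 + 24*t*e^(5*t) + 6*t - 6*e^(5*t) + 6)*e^(-t)/(5*t^4)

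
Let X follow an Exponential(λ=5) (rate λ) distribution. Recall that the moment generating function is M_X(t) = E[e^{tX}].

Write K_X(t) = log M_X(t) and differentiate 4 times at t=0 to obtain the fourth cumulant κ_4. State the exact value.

M_X(t) = 5/(5 - t)
K_X(t) = log M_X(t) = -log(5 - t) + log(5)
K^(4)(t) = 6/(t^4 - 20*t^3 + 150*t^2 - 500*t + 625)

κ_4 = K^(4)(0) = 6/625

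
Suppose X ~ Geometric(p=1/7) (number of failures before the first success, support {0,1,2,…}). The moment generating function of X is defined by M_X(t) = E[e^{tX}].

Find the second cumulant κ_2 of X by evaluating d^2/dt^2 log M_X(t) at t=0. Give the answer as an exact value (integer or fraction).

M_X(t) = 1/(7*(1 - 6*e^(t)/7))
K_X(t) = log M_X(t) = -log(1 - 6*e^(t)/7) - log(7)
D^2[K](t) = 42*e^(t)/(36*e^(2*t) - 84*e^(t) + 49)

κ_2 = D^2[K](0) = 42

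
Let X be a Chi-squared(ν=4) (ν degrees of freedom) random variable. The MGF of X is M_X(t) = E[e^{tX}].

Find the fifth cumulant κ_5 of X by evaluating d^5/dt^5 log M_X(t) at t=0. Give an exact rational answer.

M_X(t) = (1 - 2*t)^(-2)
K_X(t) = log M_X(t) = -2*log(1 - 2*t)
K′(t) = -4/(2*t - 1)
K′′(t) = 8/(4*t^2 - 4*t + 1)
K′′′(t) = -32/(8*t^3 - 12*t^2 + 6*t - 1)
K′′′′(t) = 192/(16*t^4 - 32*t^3 + 24*t^2 - 8*t + 1)
K′′′′′(t) = -1536/(32*t^5 - 80*t^4 + 80*t^3 - 40*t^2 + 10*t - 1)

κ_5 = K′′′′′(0) = 1536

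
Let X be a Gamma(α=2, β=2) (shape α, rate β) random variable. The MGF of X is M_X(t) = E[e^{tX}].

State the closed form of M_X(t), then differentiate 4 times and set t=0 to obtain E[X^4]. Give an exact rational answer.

E[X^4] = d^4M/dt^4 |_{t=0} = 15/2

M_X(t) = 4/(2 - t)^2
dM/dt = -8/(t^3 - 6*t^2 + 12*t - 8)
d^2M/dt^2 = 24/(t^4 - 8*t^3 + 24*t^2 - 32*t + 16)
d^3M/dt^3 = -96/(t^5 - 10*t^4 + 40*t^3 - 80*t^2 + 80*t - 32)
d^4M/dt^4 = 480/(t^6 - 12*t^5 + 60*t^4 - 160*t^3 + 240*t^2 - 192*t + 64)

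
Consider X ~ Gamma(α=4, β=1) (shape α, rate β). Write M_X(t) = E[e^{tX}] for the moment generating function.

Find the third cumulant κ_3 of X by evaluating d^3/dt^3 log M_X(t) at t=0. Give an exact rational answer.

M_X(t) = (1 - t)^(-4)
K_X(t) = log M_X(t) = -4*log(1 - t)
K′(t) = -4/(t - 1)
K′′(t) = 4/(t^2 - 2*t + 1)
K′′′(t) = -8/(t^3 - 3*t^2 + 3*t - 1)

κ_3 = K′′′(0) = 8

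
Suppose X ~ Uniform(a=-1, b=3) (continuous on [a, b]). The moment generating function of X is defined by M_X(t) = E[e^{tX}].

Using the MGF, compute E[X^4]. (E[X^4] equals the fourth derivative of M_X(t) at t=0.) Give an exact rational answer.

M_X(t) = (e^(3*t) - e^(-t))/(4*t)
D^4[M](t) = (81*t^4*e^(4*t) - t^4 - 108*t^3*e^(4*t) - 4*t^3 + 108*t^2*e^(4*t) - 12*t^2 - 72*t*e^(4*t) - 24*t + 24*e^(4*t) - 24)*e^(-t)/(4*t^5)

E[X^4] = D^4[M](0) = 61/5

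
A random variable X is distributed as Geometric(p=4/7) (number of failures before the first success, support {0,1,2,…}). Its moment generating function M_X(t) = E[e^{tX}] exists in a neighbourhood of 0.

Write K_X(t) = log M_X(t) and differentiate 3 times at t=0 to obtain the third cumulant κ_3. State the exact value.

M_X(t) = 4/(7*(1 - 3*e^(t)/7))
K_X(t) = log M_X(t) = -log(1 - 3*e^(t)/7) - log(7) + 2*log(2)
K^(3)(t) = (-63*e^(2*t) - 147*e^(t))/(27*e^(3*t) - 189*e^(2*t) + 441*e^(t) - 343)

κ_3 = K^(3)(0) = 105/32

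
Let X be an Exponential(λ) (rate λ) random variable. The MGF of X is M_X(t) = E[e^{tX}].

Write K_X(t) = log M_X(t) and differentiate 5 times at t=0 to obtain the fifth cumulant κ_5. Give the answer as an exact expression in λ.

κ_5 = K^(5)(0) = 24/λ^5

M_X(t) = λ/(λ - t)
K_X(t) = log M_X(t) = log(λ) - log(λ - t)
K^(5)(t) = -24/(-λ^5 + 5*λ^4*t - 10*λ^3*t^2 + 10*λ^2*t^3 - 5*λ*t^4 + t^5)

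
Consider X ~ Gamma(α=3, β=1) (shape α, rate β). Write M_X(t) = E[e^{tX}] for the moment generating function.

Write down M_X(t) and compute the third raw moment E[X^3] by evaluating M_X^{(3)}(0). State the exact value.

M_X(t) = (1 - t)^(-3)
M′(t) = 3/(t^4 - 4*t^3 + 6*t^2 - 4*t + 1)
M′′(t) = -12/(t^5 - 5*t^4 + 10*t^3 - 10*t^2 + 5*t - 1)
M′′′(t) = 60/(t^6 - 6*t^5 + 15*t^4 - 20*t^3 + 15*t^2 - 6*t + 1)

E[X^3] = M′′′(0) = 60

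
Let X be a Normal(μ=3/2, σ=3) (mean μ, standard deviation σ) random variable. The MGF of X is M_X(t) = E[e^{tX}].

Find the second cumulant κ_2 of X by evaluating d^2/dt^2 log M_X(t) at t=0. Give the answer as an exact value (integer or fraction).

M_X(t) = e^(9*t^2/2 + 3*t/2)
K_X(t) = log M_X(t) = 9*t^2/2 + 3*t/2
D^2[K](t) = 9

κ_2 = D^2[K](0) = 9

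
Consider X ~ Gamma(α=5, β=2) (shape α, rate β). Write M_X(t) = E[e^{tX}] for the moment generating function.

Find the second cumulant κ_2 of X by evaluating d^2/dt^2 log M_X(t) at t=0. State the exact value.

M_X(t) = 32/(2 - t)^5
K_X(t) = log M_X(t) = -5*log(2 - t) + 5*log(2)
K′(t) = -5/(t - 2)
K′′(t) = 5/(t^2 - 4*t + 4)

κ_2 = K′′(0) = 5/4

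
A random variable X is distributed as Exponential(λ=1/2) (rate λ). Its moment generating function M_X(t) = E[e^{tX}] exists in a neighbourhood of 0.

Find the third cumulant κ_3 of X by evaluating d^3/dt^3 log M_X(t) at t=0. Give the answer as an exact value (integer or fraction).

κ_3 = d^3K/dt^3 |_{t=0} = 16

M_X(t) = 1/(2*(1/2 - t))
K_X(t) = log M_X(t) = -log(1/2 - t) - log(2)
dK/dt = -2/(2*t - 1)
d^2K/dt^2 = 4/(4*t^2 - 4*t + 1)
d^3K/dt^3 = -16/(8*t^3 - 12*t^2 + 6*t - 1)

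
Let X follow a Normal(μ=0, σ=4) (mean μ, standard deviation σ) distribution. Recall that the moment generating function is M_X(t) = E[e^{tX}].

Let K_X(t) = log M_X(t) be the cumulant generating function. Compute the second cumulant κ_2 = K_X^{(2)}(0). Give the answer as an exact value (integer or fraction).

M_X(t) = e^(8*t^2)
K_X(t) = log M_X(t) = 8*t^2
D^2[K](t) = 16

κ_2 = D^2[K](0) = 16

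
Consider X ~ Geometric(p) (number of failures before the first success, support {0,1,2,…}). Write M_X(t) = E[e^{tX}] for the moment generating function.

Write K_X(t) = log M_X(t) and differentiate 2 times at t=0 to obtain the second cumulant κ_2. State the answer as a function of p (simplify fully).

κ_2 = D^2[K](0) = (1 - p)/p^2

M_X(t) = p/(-(1 - p)*e^(t) + 1)
K_X(t) = log M_X(t) = log(p) - log(-(1 - p)*e^(t) + 1)
D^2[K](t) = (-p*e^(t) + e^(t))/(p^2*e^(2*t) - 2*p*e^(2*t) + 2*p*e^(t) + e^(2*t) - 2*e^(t) + 1)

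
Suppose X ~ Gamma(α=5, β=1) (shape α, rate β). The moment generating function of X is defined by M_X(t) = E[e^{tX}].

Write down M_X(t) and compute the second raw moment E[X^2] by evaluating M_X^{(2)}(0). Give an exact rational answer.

M_X(t) = (1 - t)^(-5)
dM/dt = 5/(t^6 - 6*t^5 + 15*t^4 - 20*t^3 + 15*t^2 - 6*t + 1)
d^2M/dt^2 = -30/(t^7 - 7*t^6 + 21*t^5 - 35*t^4 + 35*t^3 - 21*t^2 + 7*t - 1)

E[X^2] = d^2M/dt^2 |_{t=0} = 30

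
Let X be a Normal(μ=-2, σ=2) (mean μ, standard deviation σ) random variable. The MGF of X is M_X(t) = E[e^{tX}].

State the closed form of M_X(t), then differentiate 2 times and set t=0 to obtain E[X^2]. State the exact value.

M_X(t) = e^(2*t^2 - 2*t)
dM/dt = 4*t*e^(-2*t)*e^(2*t^2) - 2*e^(-2*t)*e^(2*t^2)
d^2M/dt^2 = (16*t^2*e^(2*t^2) - 16*t*e^(2*t^2) + 8*e^(2*t^2))*e^(-2*t)

E[X^2] = d^2M/dt^2 |_{t=0} = 8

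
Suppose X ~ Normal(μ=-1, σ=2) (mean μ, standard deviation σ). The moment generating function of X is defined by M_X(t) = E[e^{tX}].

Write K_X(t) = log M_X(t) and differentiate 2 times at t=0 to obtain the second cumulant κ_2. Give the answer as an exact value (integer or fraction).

κ_2 = K^(2)(0) = 4

M_X(t) = e^(2*t^2 - t)
K_X(t) = log M_X(t) = 2*t^2 - t
K^(2)(t) = 4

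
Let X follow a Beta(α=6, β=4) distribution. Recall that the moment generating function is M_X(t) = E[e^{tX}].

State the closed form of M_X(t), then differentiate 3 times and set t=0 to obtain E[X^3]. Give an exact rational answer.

M_X(t) = ₁F₁(6; 10; t)
D^3[M](t) = 14*₁F₁(9; 13; t)/55

E[X^3] = D^3[M](0) = 14/55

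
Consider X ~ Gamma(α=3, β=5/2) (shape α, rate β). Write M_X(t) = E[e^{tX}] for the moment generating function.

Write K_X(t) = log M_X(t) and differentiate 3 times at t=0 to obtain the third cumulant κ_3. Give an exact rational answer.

κ_3 = D^3[K](0) = 48/125

M_X(t) = 125/(8*(5/2 - t)^3)
K_X(t) = log M_X(t) = -3*log(5/2 - t) - 3*log(2) + 3*log(5)
D^3[K](t) = -48/(8*t^3 - 60*t^2 + 150*t - 125)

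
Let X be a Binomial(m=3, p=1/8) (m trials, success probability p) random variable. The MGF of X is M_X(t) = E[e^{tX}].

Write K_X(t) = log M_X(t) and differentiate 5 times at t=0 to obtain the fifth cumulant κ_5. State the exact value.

M_X(t) = (e^(t)/8 + 7/8)^3
K_X(t) = log M_X(t) = 3*log(e^(t)/8 + 7/8)
K′(t) = 3*e^(t)/(e^(t) + 7)
K′′(t) = 21*e^(t)/(e^(2*t) + 14*e^(t) + 49)
K′′′(t) = (-21*e^(2*t) + 147*e^(t))/(e^(3*t) + 21*e^(2*t) + 147*e^(t) + 343)
K′′′′(t) = (21*e^(3*t) - 588*e^(2*t) + 1029*e^(t))/(e^(4*t) + 28*e^(3*t) + 294*e^(2*t) + 1372*e^(t) + 2401)
K′′′′′(t) = (-21*e^(4*t) + 1617*e^(3*t) - 11319*e^(2*t) + 7203*e^(t))/(e^(5*t) + 35*e^(4*t) + 490*e^(3*t) + 3430*e^(2*t) + 12005*e^(t) + 16807)

κ_5 = K′′′′′(0) = -315/4096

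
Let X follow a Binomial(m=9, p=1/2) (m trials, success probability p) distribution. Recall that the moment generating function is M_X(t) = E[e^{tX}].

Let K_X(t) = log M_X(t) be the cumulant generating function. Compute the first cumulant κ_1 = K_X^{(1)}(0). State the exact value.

M_X(t) = (e^(t)/2 + 1/2)^9
K_X(t) = log M_X(t) = 9*log(e^(t)/2 + 1/2)
K′(t) = 9*e^(t)/(e^(t) + 1)

κ_1 = K′(0) = 9/2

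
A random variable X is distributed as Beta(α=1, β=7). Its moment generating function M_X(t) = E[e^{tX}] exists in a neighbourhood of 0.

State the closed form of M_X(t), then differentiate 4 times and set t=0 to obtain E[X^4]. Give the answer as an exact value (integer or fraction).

M_X(t) = ₁F₁(1; 8; t)
D^4[M](t) = ₁F₁(5; 12; t)/330

E[X^4] = D^4[M](0) = 1/330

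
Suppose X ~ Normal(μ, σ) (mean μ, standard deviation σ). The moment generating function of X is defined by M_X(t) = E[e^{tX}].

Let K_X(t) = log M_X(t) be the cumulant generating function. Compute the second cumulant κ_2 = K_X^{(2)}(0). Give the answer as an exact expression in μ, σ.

κ_2 = d^2K/dt^2 |_{t=0} = σ^2

M_X(t) = e^(μ*t + σ^2*t^2/2)
K_X(t) = log M_X(t) = μ*t + σ^2*t^2/2
dK/dt = μ + σ^2*t
d^2K/dt^2 = σ^2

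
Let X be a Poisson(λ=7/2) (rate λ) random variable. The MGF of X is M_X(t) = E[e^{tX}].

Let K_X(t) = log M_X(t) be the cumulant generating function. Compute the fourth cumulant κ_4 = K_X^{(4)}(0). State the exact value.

M_X(t) = e^(7*e^(t)/2 - 7/2)
K_X(t) = log M_X(t) = 7*e^(t)/2 - 7/2
dK/dt = 7*e^(t)/2
d^2K/dt^2 = 7*e^(t)/2
d^3K/dt^3 = 7*e^(t)/2
d^4K/dt^4 = 7*e^(t)/2

κ_4 = d^4K/dt^4 |_{t=0} = 7/2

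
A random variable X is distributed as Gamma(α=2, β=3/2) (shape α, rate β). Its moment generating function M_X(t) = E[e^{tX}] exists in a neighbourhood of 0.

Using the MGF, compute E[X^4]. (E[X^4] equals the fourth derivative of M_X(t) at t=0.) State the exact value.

M_X(t) = 9/(4*(3/2 - t)^2)
M^(4)(t) = 17280/(64*t^6 - 576*t^5 + 2160*t^4 - 4320*t^3 + 4860*t^2 - 2916*t + 729)

E[X^4] = M^(4)(0) = 640/27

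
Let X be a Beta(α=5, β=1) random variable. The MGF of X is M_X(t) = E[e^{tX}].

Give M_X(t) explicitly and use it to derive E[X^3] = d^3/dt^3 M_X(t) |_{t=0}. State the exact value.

M_X(t) = ₁F₁(5; 6; t)
M′(t) = 5*₁F₁(6; 7; t)/6
M′′(t) = 5*₁F₁(7; 8; t)/7
M′′′(t) = 5*₁F₁(8; 9; t)/8

E[X^3] = M′′′(0) = 5/8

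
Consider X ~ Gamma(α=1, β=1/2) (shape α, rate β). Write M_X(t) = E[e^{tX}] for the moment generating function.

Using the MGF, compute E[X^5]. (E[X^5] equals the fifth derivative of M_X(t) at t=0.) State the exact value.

M_X(t) = 1/(2*(1/2 - t))
M′(t) = 2/(4*t^2 - 4*t + 1)
M′′(t) = -8/(8*t^3 - 12*t^2 + 6*t - 1)
M′′′(t) = 48/(16*t^4 - 32*t^3 + 24*t^2 - 8*t + 1)
M′′′′(t) = -384/(32*t^5 - 80*t^4 + 80*t^3 - 40*t^2 + 10*t - 1)
M′′′′′(t) = 3840/(64*t^6 - 192*t^5 + 240*t^4 - 160*t^3 + 60*t^2 - 12*t + 1)

E[X^5] = M′′′′′(0) = 3840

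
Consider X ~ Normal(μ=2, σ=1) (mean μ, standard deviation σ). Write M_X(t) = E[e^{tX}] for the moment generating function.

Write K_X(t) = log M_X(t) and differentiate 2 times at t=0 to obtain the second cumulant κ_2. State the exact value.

κ_2 = D^2[K](0) = 1

M_X(t) = e^(t^2/2 + 2*t)
K_X(t) = log M_X(t) = t^2/2 + 2*t
D^2[K](t) = 1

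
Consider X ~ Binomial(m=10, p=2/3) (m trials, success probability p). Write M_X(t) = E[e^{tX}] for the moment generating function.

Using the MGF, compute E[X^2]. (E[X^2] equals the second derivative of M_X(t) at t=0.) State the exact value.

E[X^2] = M^(2)(0) = 140/3

M_X(t) = (2*e^(t)/3 + 1/3)^10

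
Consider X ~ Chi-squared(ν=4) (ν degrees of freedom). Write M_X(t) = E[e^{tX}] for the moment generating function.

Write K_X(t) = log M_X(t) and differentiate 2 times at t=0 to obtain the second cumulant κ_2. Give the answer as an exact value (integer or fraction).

M_X(t) = (1 - 2*t)^(-2)
K_X(t) = log M_X(t) = -2*log(1 - 2*t)
dK/dt = -4/(2*t - 1)
d^2K/dt^2 = 8/(4*t^2 - 4*t + 1)

κ_2 = d^2K/dt^2 |_{t=0} = 8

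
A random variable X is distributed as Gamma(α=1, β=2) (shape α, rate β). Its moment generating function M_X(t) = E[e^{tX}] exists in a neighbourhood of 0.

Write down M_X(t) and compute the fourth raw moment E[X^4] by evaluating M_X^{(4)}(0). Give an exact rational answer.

E[X^4] = D^4[M](0) = 3/2

M_X(t) = 2/(2 - t)
D^4[M](t) = -48/(t^5 - 10*t^4 + 40*t^3 - 80*t^2 + 80*t - 32)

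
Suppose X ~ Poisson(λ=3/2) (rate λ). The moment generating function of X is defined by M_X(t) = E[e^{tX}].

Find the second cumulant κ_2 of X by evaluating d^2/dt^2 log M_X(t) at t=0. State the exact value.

κ_2 = K^(2)(0) = 3/2

M_X(t) = e^(3*e^(t)/2 - 3/2)
K_X(t) = log M_X(t) = 3*e^(t)/2 - 3/2
K^(2)(t) = 3*e^(t)/2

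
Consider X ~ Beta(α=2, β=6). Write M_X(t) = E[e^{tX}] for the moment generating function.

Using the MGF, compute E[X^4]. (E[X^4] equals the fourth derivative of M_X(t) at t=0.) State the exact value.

M_X(t) = ₁F₁(2; 8; t)
D^4[M](t) = ₁F₁(6; 12; t)/66

E[X^4] = D^4[M](0) = 1/66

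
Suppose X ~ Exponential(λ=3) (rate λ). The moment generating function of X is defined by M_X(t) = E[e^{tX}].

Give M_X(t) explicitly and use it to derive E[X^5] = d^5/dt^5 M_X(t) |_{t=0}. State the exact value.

E[X^5] = M^(5)(0) = 40/81

M_X(t) = 3/(3 - t)
M^(5)(t) = 360/(t^6 - 18*t^5 + 135*t^4 - 540*t^3 + 1215*t^2 - 1458*t + 729)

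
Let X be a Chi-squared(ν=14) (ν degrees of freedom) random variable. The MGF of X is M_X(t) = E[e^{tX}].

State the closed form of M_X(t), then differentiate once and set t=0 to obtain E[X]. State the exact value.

M_X(t) = (1 - 2*t)^(-7)
M^(1)(t) = 14/(256*t^8 - 1024*t^7 + 1792*t^6 - 1792*t^5 + 1120*t^4 - 448*t^3 + 112*t^2 - 16*t + 1)

E[X] = M^(1)(0) = 14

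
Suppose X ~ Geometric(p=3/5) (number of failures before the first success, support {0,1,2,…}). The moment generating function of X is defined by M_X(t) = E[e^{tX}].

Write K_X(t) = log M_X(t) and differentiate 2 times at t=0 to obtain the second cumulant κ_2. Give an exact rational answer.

M_X(t) = 3/(5*(1 - 2*e^(t)/5))
K_X(t) = log M_X(t) = -log(1 - 2*e^(t)/5) - log(5) + log(3)
D^2[K](t) = 10*e^(t)/(4*e^(2*t) - 20*e^(t) + 25)

κ_2 = D^2[K](0) = 10/9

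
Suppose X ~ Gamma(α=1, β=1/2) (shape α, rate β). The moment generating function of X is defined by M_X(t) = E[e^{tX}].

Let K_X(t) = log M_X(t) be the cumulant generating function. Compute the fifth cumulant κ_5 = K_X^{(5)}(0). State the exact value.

M_X(t) = 1/(2*(1/2 - t))
K_X(t) = log M_X(t) = -log(1/2 - t) - log(2)
K′(t) = -2/(2*t - 1)
K′′(t) = 4/(4*t^2 - 4*t + 1)
K′′′(t) = -16/(8*t^3 - 12*t^2 + 6*t - 1)
K′′′′(t) = 96/(16*t^4 - 32*t^3 + 24*t^2 - 8*t + 1)
K′′′′′(t) = -768/(32*t^5 - 80*t^4 + 80*t^3 - 40*t^2 + 10*t - 1)

κ_5 = K′′′′′(0) = 768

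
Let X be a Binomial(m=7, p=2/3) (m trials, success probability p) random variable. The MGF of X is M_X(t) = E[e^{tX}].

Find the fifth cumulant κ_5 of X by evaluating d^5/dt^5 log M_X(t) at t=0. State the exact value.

M_X(t) = (2*e^(t)/3 + 1/3)^7
K_X(t) = log M_X(t) = 7*log(2*e^(t)/3 + 1/3)
K′(t) = 14*e^(t)/(2*e^(t) + 1)
K′′(t) = 14*e^(t)/(4*e^(2*t) + 4*e^(t) + 1)
K′′′(t) = (-28*e^(2*t) + 14*e^(t))/(8*e^(3*t) + 12*e^(2*t) + 6*e^(t) + 1)
K′′′′(t) = (56*e^(3*t) - 112*e^(2*t) + 14*e^(t))/(16*e^(4*t) + 32*e^(3*t) + 24*e^(2*t) + 8*e^(t) + 1)
K′′′′′(t) = (-112*e^(4*t) + 616*e^(3*t) - 308*e^(2*t) + 14*e^(t))/(32*e^(5*t) + 80*e^(4*t) + 80*e^(3*t) + 40*e^(2*t) + 10*e^(t) + 1)

κ_5 = K′′′′′(0) = 70/81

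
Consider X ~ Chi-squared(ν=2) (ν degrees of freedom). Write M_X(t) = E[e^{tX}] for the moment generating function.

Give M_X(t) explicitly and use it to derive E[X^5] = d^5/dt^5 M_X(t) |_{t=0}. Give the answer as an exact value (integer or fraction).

E[X^5] = D^5[M](0) = 3840

M_X(t) = 1/(1 - 2*t)
D^5[M](t) = 3840/(64*t^6 - 192*t^5 + 240*t^4 - 160*t^3 + 60*t^2 - 12*t + 1)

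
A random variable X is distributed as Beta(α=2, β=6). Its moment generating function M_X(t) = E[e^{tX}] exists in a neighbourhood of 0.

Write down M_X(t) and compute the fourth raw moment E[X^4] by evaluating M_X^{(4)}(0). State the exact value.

M_X(t) = ₁F₁(2; 8; t)
M^(4)(t) = ₁F₁(6; 12; t)/66

E[X^4] = M^(4)(0) = 1/66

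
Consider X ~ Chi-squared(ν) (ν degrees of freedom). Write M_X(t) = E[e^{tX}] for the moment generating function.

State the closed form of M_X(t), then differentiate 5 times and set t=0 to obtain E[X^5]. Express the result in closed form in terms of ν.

E[X^5] = M′′′′′(0) = ν*(ν^4 + 20*ν^3 + 140*ν^2 + 400*ν + 384)

M_X(t) = (1 - 2*t)^(-ν/2)
M′(t) = -ν/(2*t*(1 - 2*t)^(ν/2) - (1 - 2*t)^(ν/2))
M′′(t) = (ν^2 + 2*ν)/(4*t^2*(1 - 2*t)^(ν/2) - 4*t*(1 - 2*t)^(ν/2) + (1 - 2*t)^(ν/2))
M′′′(t) = (-ν^3 - 6*ν^2 - 8*ν)/(8*t^3*(1 - 2*t)^(ν/2) - 12*t^2*(1 - 2*t)^(ν/2) + 6*t*(1 - 2*t)^(ν/2) - (1 - 2*t)^(ν/2))
M′′′′(t) = (ν^4 + 12*ν^3 + 44*ν^2 + 48*ν)/(16*t^4*(1 - 2*t)^(ν/2) - 32*t^3*(1 - 2*t)^(ν/2) + 24*t^2*(1 - 2*t)^(ν/2) - 8*t*(1 - 2*t)^(ν/2) + (1 - 2*t)^(ν/2))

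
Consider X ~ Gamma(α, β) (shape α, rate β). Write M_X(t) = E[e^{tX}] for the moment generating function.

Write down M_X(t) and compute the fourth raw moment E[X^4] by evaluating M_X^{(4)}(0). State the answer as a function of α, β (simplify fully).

E[X^4] = d^4M/dt^4 |_{t=0} = α*(α^3 + 6*α^2 + 11*α + 6)/β^4

M_X(t) = (β/(β - t))^α
dM/dt = -α*β^α*(1/(β - t))^α/(-β + t)
d^2M/dt^2 = (α^2*β^α*(1/(β - t))^α + α*β^α*(1/(β - t))^α)/(β^2 - 2*β*t + t^2)
d^3M/dt^3 = (-α^3*β^α*(1/(β - t))^α - 3*α^2*β^α*(1/(β - t))^α - 2*α*β^α*(1/(β - t))^α)/(-β^3 + 3*β^2*t - 3*β*t^2 + t^3)
d^4M/dt^4 = (α^4*β^α*(1/(β - t))^α + 6*α^3*β^α*(1/(β - t))^α + 11*α^2*β^α*(1/(β - t))^α + 6*α*β^α*(1/(β - t))^α)/(β^4 - 4*β^3*t + 6*β^2*t^2 - 4*β*t^3 + t^4)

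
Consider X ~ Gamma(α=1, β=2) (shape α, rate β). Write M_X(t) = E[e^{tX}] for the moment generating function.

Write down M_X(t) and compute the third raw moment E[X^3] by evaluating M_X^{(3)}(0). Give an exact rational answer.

E[X^3] = d^3M/dt^3 |_{t=0} = 3/4

M_X(t) = 2/(2 - t)
dM/dt = 2/(t^2 - 4*t + 4)
d^2M/dt^2 = -4/(t^3 - 6*t^2 + 12*t - 8)
d^3M/dt^3 = 12/(t^4 - 8*t^3 + 24*t^2 - 32*t + 16)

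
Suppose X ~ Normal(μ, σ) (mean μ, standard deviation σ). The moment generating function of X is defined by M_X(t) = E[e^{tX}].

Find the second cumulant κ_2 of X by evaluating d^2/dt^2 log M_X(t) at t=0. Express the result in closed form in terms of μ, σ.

κ_2 = D^2[K](0) = σ^2

M_X(t) = e^(μ*t + σ^2*t^2/2)
K_X(t) = log M_X(t) = μ*t + σ^2*t^2/2
D^2[K](t) = σ^2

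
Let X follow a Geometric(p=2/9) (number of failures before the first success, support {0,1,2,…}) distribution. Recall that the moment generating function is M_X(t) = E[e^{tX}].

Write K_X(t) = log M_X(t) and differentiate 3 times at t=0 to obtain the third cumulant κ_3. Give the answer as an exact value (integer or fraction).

κ_3 = K′′′(0) = 126

M_X(t) = 2/(9*(1 - 7*e^(t)/9))
K_X(t) = log M_X(t) = -log(1 - 7*e^(t)/9) - 2*log(3) + log(2)
K′(t) = -7*e^(t)/(7*e^(t) - 9)
K′′(t) = 63*e^(t)/(49*e^(2*t) - 126*e^(t) + 81)
K′′′(t) = (-441*e^(2*t) - 567*e^(t))/(343*e^(3*t) - 1323*e^(2*t) + 1701*e^(t) - 729)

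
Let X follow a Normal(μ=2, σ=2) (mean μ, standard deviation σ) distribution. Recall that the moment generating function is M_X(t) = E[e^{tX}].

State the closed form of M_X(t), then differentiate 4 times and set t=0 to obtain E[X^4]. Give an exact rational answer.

M_X(t) = e^(2*t^2 + 2*t)
M′(t) = 4*t*e^(2*t)*e^(2*t^2) + 2*e^(2*t)*e^(2*t^2)
M′′(t) = 16*t^2*e^(2*t)*e^(2*t^2) + 16*t*e^(2*t)*e^(2*t^2) + 8*e^(2*t)*e^(2*t^2)
M′′′(t) = 64*t^3*e^(2*t)*e^(2*t^2) + 96*t^2*e^(2*t)*e^(2*t^2) + 96*t*e^(2*t)*e^(2*t^2) + 32*e^(2*t)*e^(2*t^2)
M′′′′(t) = 256*t^4*e^(2*t)*e^(2*t^2) + 512*t^3*e^(2*t)*e^(2*t^2) + 768*t^2*e^(2*t)*e^(2*t^2) + 512*t*e^(2*t)*e^(2*t^2) + 160*e^(2*t)*e^(2*t^2)

E[X^4] = M′′′′(0) = 160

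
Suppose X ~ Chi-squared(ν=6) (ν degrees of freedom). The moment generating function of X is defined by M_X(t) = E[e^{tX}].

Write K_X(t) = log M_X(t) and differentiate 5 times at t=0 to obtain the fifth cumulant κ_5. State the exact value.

M_X(t) = (1 - 2*t)^(-3)
K_X(t) = log M_X(t) = -3*log(1 - 2*t)
dK/dt = -6/(2*t - 1)
d^2K/dt^2 = 12/(4*t^2 - 4*t + 1)
d^3K/dt^3 = -48/(8*t^3 - 12*t^2 + 6*t - 1)
d^4K/dt^4 = 288/(16*t^4 - 32*t^3 + 24*t^2 - 8*t + 1)
d^5K/dt^5 = -2304/(32*t^5 - 80*t^4 + 80*t^3 - 40*t^2 + 10*t - 1)

κ_5 = d^5K/dt^5 |_{t=0} = 2304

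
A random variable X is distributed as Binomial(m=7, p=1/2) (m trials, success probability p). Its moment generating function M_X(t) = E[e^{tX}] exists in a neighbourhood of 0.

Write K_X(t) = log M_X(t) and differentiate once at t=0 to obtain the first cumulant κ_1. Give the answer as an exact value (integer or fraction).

κ_1 = K′(0) = 7/2

M_X(t) = (e^(t)/2 + 1/2)^7
K_X(t) = log M_X(t) = 7*log(e^(t)/2 + 1/2)
K′(t) = 7*e^(t)/(e^(t) + 1)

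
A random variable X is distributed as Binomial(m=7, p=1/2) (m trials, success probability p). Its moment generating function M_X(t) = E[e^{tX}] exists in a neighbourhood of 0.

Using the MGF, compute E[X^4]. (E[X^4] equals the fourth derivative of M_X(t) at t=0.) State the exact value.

M_X(t) = (e^(t)/2 + 1/2)^7
M′(t) = 7*e^(7*t)/128 + 21*e^(6*t)/64 + 105*e^(5*t)/128 + 35*e^(4*t)/32 + 105*e^(3*t)/128 + 21*e^(2*t)/64 + 7*e^(t)/128
M′′(t) = 49*e^(7*t)/128 + 63*e^(6*t)/32 + 525*e^(5*t)/128 + 35*e^(4*t)/8 + 315*e^(3*t)/128 + 21*e^(2*t)/32 + 7*e^(t)/128
M′′′(t) = 343*e^(7*t)/128 + 189*e^(6*t)/16 + 2625*e^(5*t)/128 + 35*e^(4*t)/2 + 945*e^(3*t)/128 + 21*e^(2*t)/16 + 7*e^(t)/128
M′′′′(t) = 2401*e^(7*t)/128 + 567*e^(6*t)/8 + 13125*e^(5*t)/128 + 70*e^(4*t) + 2835*e^(3*t)/128 + 21*e^(2*t)/8 + 7*e^(t)/128

E[X^4] = M′′′′(0) = 287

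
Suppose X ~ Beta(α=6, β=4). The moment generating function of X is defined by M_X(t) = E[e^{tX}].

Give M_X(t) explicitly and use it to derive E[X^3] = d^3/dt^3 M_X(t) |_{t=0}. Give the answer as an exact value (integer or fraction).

M_X(t) = ₁F₁(6; 10; t)
M^(3)(t) = 14*₁F₁(9; 13; t)/55

E[X^3] = M^(3)(0) = 14/55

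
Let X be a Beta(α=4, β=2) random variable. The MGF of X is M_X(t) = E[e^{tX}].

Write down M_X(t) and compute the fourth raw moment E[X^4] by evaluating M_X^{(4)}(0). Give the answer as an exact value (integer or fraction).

E[X^4] = M^(4)(0) = 5/18

M_X(t) = ₁F₁(4; 6; t)
M^(4)(t) = 5*₁F₁(8; 10; t)/18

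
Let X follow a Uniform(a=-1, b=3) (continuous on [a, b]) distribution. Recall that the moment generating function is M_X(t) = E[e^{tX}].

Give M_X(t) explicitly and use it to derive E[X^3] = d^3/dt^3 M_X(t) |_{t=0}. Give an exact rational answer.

M_X(t) = (e^(3*t) - e^(-t))/(4*t)
M^(3)(t) = (27*t^3*e^(4*t) + t^3 - 27*t^2*e^(4*t) + 3*t^2 + 18*t*e^(4*t) + 6*t - 6*e^(4*t) + 6)*e^(-t)/(4*t^4)

E[X^3] = M^(3)(0) = 5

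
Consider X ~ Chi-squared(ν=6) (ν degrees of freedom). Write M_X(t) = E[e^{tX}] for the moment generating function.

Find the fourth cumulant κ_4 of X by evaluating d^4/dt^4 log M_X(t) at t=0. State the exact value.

κ_4 = K^(4)(0) = 288

M_X(t) = (1 - 2*t)^(-3)
K_X(t) = log M_X(t) = -3*log(1 - 2*t)
K^(4)(t) = 288/(16*t^4 - 32*t^3 + 24*t^2 - 8*t + 1)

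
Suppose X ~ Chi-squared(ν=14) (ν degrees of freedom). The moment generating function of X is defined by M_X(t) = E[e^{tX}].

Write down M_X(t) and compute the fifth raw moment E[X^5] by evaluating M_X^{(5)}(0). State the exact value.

M_X(t) = (1 - 2*t)^(-7)
D^5[M](t) = 1774080/(4096*t^12 - 24576*t^11 + 67584*t^10 - 112640*t^9 + 126720*t^8 - 101376*t^7 + 59136*t^6 - 25344*t^5 + 7920*t^4 - 1760*t^3 + 264*t^2 - 24*t + 1)

E[X^5] = D^5[M](0) = 1774080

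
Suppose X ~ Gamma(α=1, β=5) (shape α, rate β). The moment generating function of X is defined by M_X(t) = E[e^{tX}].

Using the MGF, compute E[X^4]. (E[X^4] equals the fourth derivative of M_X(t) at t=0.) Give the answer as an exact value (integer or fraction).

M_X(t) = 5/(5 - t)
dM/dt = 5/(t^2 - 10*t + 25)
d^2M/dt^2 = -10/(t^3 - 15*t^2 + 75*t - 125)
d^3M/dt^3 = 30/(t^4 - 20*t^3 + 150*t^2 - 500*t + 625)
d^4M/dt^4 = -120/(t^5 - 25*t^4 + 250*t^3 - 1250*t^2 + 3125*t - 3125)

E[X^4] = d^4M/dt^4 |_{t=0} = 24/625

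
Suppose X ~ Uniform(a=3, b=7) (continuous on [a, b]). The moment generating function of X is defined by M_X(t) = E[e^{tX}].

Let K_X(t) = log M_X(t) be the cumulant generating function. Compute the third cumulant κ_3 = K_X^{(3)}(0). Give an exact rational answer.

M_X(t) = (e^(7*t) - e^(3*t))/(4*t)
K_X(t) = log M_X(t) = -log(t) + log(e^(7*t) - e^(3*t)) - 2*log(2)
D^3[K](t) = (64*t^3*e^(8*t) + 64*t^3*e^(4*t) - 2*e^(12*t) + 6*e^(8*t) - 6*e^(4*t) + 2)/(t^3*e^(12*t) - 3*t^3*e^(8*t) + 3*t^3*e^(4*t) - t^3)

κ_3 = D^3[K](0) = 0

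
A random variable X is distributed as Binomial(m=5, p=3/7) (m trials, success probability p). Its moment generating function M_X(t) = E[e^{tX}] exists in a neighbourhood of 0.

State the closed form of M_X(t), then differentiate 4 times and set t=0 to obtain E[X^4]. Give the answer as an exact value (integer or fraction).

E[X^4] = M′′′′(0) = 144645/2401

M_X(t) = (3*e^(t)/7 + 4/7)^5
M′(t) = 1215*e^(5*t)/16807 + 6480*e^(4*t)/16807 + 12960*e^(3*t)/16807 + 11520*e^(2*t)/16807 + 3840*e^(t)/16807
M′′(t) = 6075*e^(5*t)/16807 + 25920*e^(4*t)/16807 + 38880*e^(3*t)/16807 + 23040*e^(2*t)/16807 + 3840*e^(t)/16807
M′′′(t) = 30375*e^(5*t)/16807 + 103680*e^(4*t)/16807 + 116640*e^(3*t)/16807 + 46080*e^(2*t)/16807 + 3840*e^(t)/16807
M′′′′(t) = 151875*e^(5*t)/16807 + 414720*e^(4*t)/16807 + 349920*e^(3*t)/16807 + 92160*e^(2*t)/16807 + 3840*e^(t)/16807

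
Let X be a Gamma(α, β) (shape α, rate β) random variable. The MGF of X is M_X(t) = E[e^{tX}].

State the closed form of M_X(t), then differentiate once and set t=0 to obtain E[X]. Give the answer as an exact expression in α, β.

M_X(t) = (β/(β - t))^α
dM/dt = -α*β^α*(1/(β - t))^α/(-β + t)

E[X] = dM/dt |_{t=0} = α/β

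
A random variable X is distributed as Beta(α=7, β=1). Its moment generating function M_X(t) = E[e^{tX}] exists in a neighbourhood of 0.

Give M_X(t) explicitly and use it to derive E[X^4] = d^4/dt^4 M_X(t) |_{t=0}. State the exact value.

E[X^4] = d^4M/dt^4 |_{t=0} = 7/11

M_X(t) = ₁F₁(7; 8; t)
dM/dt = 7*₁F₁(8; 9; t)/8
d^2M/dt^2 = 7*₁F₁(9; 10; t)/9
d^3M/dt^3 = 7*₁F₁(10; 11; t)/10
d^4M/dt^4 = 7*₁F₁(11; 12; t)/11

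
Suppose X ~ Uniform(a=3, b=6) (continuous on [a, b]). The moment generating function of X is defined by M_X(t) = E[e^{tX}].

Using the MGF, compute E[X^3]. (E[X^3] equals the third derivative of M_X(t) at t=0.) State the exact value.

E[X^3] = d^3M/dt^3 |_{t=0} = 405/4

M_X(t) = (e^(6*t) - e^(3*t))/(3*t)
dM/dt = (6*t*e^(6*t) - 3*t*e^(3*t) - e^(6*t) + e^(3*t))/(3*t^2)
d^2M/dt^2 = (36*t^2*e^(6*t) - 9*t^2*e^(3*t) - 12*t*e^(6*t) + 6*t*e^(3*t) + 2*e^(6*t) - 2*e^(3*t))/(3*t^3)
d^3M/dt^3 = (72*t^3*e^(6*t) - 9*t^3*e^(3*t) - 36*t^2*e^(6*t) + 9*t^2*e^(3*t) + 12*t*e^(6*t) - 6*t*e^(3*t) - 2*e^(6*t) + 2*e^(3*t))/t^4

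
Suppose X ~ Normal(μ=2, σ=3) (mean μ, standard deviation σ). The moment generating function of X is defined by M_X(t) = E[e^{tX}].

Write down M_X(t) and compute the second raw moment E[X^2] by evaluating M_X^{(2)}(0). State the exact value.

M_X(t) = e^(9*t^2/2 + 2*t)
dM/dt = 9*t*e^(2*t)*e^(9*t^2/2) + 2*e^(2*t)*e^(9*t^2/2)
d^2M/dt^2 = 81*t^2*e^(2*t)*e^(9*t^2/2) + 36*t*e^(2*t)*e^(9*t^2/2) + 13*e^(2*t)*e^(9*t^2/2)

E[X^2] = d^2M/dt^2 |_{t=0} = 13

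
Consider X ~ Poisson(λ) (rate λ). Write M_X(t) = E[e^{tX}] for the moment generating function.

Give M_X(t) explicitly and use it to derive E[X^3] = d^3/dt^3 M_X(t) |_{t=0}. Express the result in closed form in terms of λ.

M_X(t) = e^(λ*(e^(t) - 1))
D^3[M](t) = (λ^3*e^(3*t)*e^(λ*e^(t)) + 3*λ^2*e^(2*t)*e^(λ*e^(t)) + λ*e^(t)*e^(λ*e^(t)))*e^(-λ)

E[X^3] = D^3[M](0) = λ*(λ^2 + 3*λ + 1)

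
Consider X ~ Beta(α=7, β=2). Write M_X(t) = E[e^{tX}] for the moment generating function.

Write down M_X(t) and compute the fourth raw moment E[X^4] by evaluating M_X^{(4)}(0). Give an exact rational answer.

M_X(t) = ₁F₁(7; 9; t)
dM/dt = 7*₁F₁(8; 10; t)/9
d^2M/dt^2 = 28*₁F₁(9; 11; t)/45
d^3M/dt^3 = 28*₁F₁(10; 12; t)/55
d^4M/dt^4 = 14*₁F₁(11; 13; t)/33

E[X^4] = d^4M/dt^4 |_{t=0} = 14/33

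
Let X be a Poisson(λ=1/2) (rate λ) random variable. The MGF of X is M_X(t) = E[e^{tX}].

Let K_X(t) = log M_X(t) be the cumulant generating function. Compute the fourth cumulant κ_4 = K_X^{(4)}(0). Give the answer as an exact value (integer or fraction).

κ_4 = K′′′′(0) = 1/2

M_X(t) = e^(e^(t)/2 - 1/2)
K_X(t) = log M_X(t) = e^(t)/2 - 1/2
K′(t) = e^(t)/2
K′′(t) = e^(t)/2
K′′′(t) = e^(t)/2
K′′′′(t) = e^(t)/2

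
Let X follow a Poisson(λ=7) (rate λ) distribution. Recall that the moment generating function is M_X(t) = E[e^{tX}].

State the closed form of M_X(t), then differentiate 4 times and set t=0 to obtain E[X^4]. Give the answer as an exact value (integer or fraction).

M_X(t) = e^(7*e^(t) - 7)
dM/dt = 7*e^(-7)*e^(t)*e^(7*e^(t))
d^2M/dt^2 = (49*e^(2*t)*e^(7*e^(t)) + 7*e^(t)*e^(7*e^(t)))*e^(-7)
d^3M/dt^3 = (343*e^(3*t)*e^(7*e^(t)) + 147*e^(2*t)*e^(7*e^(t)) + 7*e^(t)*e^(7*e^(t)))*e^(-7)
d^4M/dt^4 = (2401*e^(4*t)*e^(7*e^(t)) + 2058*e^(3*t)*e^(7*e^(t)) + 343*e^(2*t)*e^(7*e^(t)) + 7*e^(t)*e^(7*e^(t)))*e^(-7)

E[X^4] = d^4M/dt^4 |_{t=0} = 4809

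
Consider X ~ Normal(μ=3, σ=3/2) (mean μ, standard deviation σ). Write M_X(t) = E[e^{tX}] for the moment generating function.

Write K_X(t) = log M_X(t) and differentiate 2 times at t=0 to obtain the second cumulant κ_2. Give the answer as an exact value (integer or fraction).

κ_2 = K^(2)(0) = 9/4

M_X(t) = e^(9*t^2/8 + 3*t)
K_X(t) = log M_X(t) = 9*t^2/8 + 3*t
K^(2)(t) = 9/4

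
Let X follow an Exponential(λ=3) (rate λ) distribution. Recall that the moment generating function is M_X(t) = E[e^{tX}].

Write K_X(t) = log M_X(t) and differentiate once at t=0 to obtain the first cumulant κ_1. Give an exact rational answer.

κ_1 = D[K](0) = 1/3

M_X(t) = 3/(3 - t)
K_X(t) = log M_X(t) = -log(3 - t) + log(3)
D[K](t) = -1/(t - 3)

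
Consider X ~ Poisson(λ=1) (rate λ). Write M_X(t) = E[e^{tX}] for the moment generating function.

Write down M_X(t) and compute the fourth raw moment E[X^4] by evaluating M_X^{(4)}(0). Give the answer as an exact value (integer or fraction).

M_X(t) = e^(e^(t) - 1)
dM/dt = e^(-1)*e^(t)*e^(e^(t))
d^2M/dt^2 = (e^(2*t)*e^(e^(t)) + e^(t)*e^(e^(t)))*e^(-1)
d^3M/dt^3 = (e^(3*t)*e^(e^(t)) + 3*e^(2*t)*e^(e^(t)) + e^(t)*e^(e^(t)))*e^(-1)
d^4M/dt^4 = (e^(4*t)*e^(e^(t)) + 6*e^(3*t)*e^(e^(t)) + 7*e^(2*t)*e^(e^(t)) + e^(t)*e^(e^(t)))*e^(-1)

E[X^4] = d^4M/dt^4 |_{t=0} = 15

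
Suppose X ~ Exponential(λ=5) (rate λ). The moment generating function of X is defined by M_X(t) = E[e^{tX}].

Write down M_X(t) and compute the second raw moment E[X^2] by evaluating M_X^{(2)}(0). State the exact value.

E[X^2] = d^2M/dt^2 |_{t=0} = 2/25

M_X(t) = 5/(5 - t)
dM/dt = 5/(t^2 - 10*t + 25)
d^2M/dt^2 = -10/(t^3 - 15*t^2 + 75*t - 125)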